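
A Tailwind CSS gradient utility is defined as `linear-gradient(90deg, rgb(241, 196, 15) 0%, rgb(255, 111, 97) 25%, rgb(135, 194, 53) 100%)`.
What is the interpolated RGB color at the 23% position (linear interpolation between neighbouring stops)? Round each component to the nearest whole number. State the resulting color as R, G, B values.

(254, 118, 90)

23% lies between the 0% and 25% stops, so the local fraction is t = (23 − 0)/(25 − 0) = 23/25 ≈ 0.92.
R = 241 + 0.92 × (255 − 241) = 253.88 → 254
G = 196 + 0.92 × (111 − 196) = 117.8 → 118
B = 15 + 0.92 × (97 − 15) = 90.44 → 90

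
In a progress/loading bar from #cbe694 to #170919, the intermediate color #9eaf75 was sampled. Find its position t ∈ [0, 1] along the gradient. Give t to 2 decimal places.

0.25

Invert the lerp on the G channel (largest span, 221): t = (175 − 230) / (9 − 230) = -55/-221 = 0.24887.
Check on R: (158 − 203)/(23 − 203) = 0.25 ✓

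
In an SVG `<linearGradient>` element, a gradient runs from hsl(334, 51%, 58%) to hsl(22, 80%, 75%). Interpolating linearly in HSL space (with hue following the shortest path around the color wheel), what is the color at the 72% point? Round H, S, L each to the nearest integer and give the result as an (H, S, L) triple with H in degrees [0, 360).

(9, 72, 70)

Hue: 22 − 334 = -312°, but |-312| > 180 so the shorter arc goes the other way: Δh = -312 + 360 = 48°.
H = 334 + 0.72 × (48) = 368.56 → 369 → 369 mod 360 = 9°
S = 51 + 0.72 × (80 − 51) = 71.88 → 72%
L = 58 + 0.72 × (75 − 58) = 70.24 → 70%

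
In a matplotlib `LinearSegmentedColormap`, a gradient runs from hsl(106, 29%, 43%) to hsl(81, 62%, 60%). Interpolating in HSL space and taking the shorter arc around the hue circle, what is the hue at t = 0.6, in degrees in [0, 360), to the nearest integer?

91

Hue arc: Δh = 81 − 106 = -25° (|Δh| ≤ 180, already the shorter path).
H = 106 + 0.6 × (-25) = 91 → 91°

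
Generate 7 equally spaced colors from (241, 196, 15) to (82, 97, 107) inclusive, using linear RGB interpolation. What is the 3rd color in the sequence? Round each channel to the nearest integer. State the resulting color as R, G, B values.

(188, 163, 46)

With 7 swatches and endpoints inclusive, swatch 3 sits at t = (3 − 1)/(7 − 1) = 2/6 ≈ 0.3333.
R = 241 + 0.3333 × (82 − 241) = 188.005 → 188
G = 196 + 0.3333 × (97 − 196) = 163.003 → 163
B = 15 + 0.3333 × (107 − 15) = 45.664 → 46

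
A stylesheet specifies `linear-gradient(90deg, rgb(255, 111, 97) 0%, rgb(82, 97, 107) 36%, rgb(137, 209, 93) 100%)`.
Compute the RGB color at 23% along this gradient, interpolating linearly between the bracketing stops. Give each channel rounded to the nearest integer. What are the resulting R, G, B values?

23% lies between the 0% and 36% stops, so the local fraction is t = (23 − 0)/(36 − 0) = 23/36 ≈ 0.6389.
R = 255 + 0.6389 × (82 − 255) = 144.47 → 144
G = 111 + 0.6389 × (97 − 111) = 102.055 → 102
B = 97 + 0.6389 × (107 − 97) = 103.389 → 103

(144, 102, 103)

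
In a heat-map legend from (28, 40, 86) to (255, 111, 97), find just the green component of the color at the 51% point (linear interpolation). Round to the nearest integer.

76

G = 40 + 0.51 × (111 − 40) = 76.21 → 76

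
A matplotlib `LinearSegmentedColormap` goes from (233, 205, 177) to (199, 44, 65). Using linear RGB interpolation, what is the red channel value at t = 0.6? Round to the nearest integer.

213

R = 233 + 0.6 × (199 − 233) = 212.6 → 213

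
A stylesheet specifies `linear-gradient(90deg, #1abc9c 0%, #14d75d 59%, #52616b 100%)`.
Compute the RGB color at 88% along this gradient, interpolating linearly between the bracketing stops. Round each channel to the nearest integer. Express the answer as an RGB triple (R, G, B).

(64, 132, 103)

88% lies between the 59% and 100% stops, so the local fraction is t = (88 − 59)/(100 − 59) = 29/41 ≈ 0.7073.
#14d75d → (20, 215, 93); #52616b → (82, 97, 107).
R = 20 + 0.7073 × (82 − 20) = 63.853 → 64
G = 215 + 0.7073 × (97 − 215) = 131.539 → 132
B = 93 + 0.7073 × (107 − 93) = 102.902 → 103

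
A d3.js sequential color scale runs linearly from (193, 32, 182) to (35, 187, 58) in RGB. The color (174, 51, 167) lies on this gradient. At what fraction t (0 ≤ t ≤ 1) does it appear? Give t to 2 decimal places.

Invert the lerp on the R channel (largest span, 158): t = (174 − 193) / (35 − 193) = -19/-158 = 0.12025.
Check on G: (51 − 32)/(187 − 32) = 0.1226 ✓

0.12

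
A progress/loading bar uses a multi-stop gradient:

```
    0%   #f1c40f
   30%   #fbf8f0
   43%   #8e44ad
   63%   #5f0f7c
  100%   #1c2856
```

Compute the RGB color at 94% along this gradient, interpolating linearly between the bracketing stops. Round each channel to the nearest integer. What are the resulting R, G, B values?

(39, 36, 92)

94% lies between the 63% and 100% stops, so the local fraction is t = (94 − 63)/(100 − 63) = 31/37 ≈ 0.8378.
#5f0f7c → (95, 15, 124); #1c2856 → (28, 40, 86).
R = 95 + 0.8378 × (28 − 95) = 38.867 → 39
G = 15 + 0.8378 × (40 − 15) = 35.945 → 36
B = 124 + 0.8378 × (86 − 124) = 92.164 → 92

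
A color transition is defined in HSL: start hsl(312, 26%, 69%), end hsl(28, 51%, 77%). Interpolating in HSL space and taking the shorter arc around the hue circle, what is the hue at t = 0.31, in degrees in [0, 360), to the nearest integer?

336

Hue: 28 − 312 = -284°, but |-284| > 180 so the shorter arc goes the other way: Δh = -284 + 360 = 76°.
H = 312 + 0.31 × (76) = 335.56 → 336°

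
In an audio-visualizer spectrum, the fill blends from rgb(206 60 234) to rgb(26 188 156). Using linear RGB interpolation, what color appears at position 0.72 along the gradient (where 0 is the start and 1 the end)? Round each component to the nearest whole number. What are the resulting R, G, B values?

(76, 152, 178)

R = 206 + 0.72 × (26 − 206) = 206 + 0.72 × -180 = 76.4 → 76
G = 60 + 0.72 × (188 − 60) = 60 + 0.72 × 128 = 152.16 → 152
B = 234 + 0.72 × (156 − 234) = 234 + 0.72 × -78 = 177.84 → 178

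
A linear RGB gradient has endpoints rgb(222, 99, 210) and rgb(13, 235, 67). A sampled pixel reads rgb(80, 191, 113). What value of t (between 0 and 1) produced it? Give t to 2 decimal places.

Invert the lerp on the R channel (largest span, 209): t = (80 − 222) / (13 − 222) = -142/-209 = 0.67943.
Check on G: (191 − 99)/(235 − 99) = 0.6765 ✓

0.68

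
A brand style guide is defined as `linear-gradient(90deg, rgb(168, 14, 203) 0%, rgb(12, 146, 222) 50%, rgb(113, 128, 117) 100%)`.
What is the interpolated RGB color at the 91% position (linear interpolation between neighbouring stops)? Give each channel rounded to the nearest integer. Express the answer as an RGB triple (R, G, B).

(95, 131, 136)

91% lies between the 50% and 100% stops, so the local fraction is t = (91 − 50)/(100 − 50) = 41/50 ≈ 0.82.
R = 12 + 0.82 × (113 − 12) = 94.82 → 95
G = 146 + 0.82 × (128 − 146) = 131.24 → 131
B = 222 + 0.82 × (117 − 222) = 135.9 → 136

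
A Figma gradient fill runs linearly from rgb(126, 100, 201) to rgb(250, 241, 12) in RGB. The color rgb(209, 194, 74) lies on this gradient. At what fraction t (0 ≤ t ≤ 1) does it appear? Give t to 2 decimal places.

0.67

Invert the lerp on the B channel (largest span, 189): t = (74 − 201) / (12 − 201) = -127/-189 = 0.67196.
Check on R: (209 − 126)/(250 − 126) = 0.6694 ✓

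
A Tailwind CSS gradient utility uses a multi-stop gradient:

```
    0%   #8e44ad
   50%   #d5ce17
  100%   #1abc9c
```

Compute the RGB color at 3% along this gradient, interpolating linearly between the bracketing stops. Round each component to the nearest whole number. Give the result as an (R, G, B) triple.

(146, 76, 164)

3% lies between the 0% and 50% stops, so the local fraction is t = (3 − 0)/(50 − 0) = 3/50 ≈ 0.06.
#8e44ad → (142, 68, 173); #d5ce17 → (213, 206, 23).
R = 142 + 0.06 × (213 − 142) = 146.26 → 146
G = 68 + 0.06 × (206 − 68) = 76.28 → 76
B = 173 + 0.06 × (23 − 173) = 164 → 164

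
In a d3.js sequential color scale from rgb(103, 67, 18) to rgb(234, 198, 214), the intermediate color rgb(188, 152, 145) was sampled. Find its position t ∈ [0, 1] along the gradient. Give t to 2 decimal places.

0.65

Invert the lerp on the B channel (largest span, 196): t = (145 − 18) / (214 − 18) = 127/196 = 0.64796.
Check on R: (188 − 103)/(234 − 103) = 0.6489 ✓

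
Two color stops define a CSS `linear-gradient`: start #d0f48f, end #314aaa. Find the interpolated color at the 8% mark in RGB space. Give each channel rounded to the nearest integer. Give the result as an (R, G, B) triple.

#d0f48f → (208, 244, 143); #314aaa → (49, 74, 170).
8% corresponds to t = 0.08.
R = 208 + 0.08 × (49 − 208) = 208 + 0.08 × -159 = 195.28 → 195
G = 244 + 0.08 × (74 − 244) = 244 + 0.08 × -170 = 230.4 → 230
B = 143 + 0.08 × (170 − 143) = 143 + 0.08 × 27 = 145.16 → 145

(195, 230, 145)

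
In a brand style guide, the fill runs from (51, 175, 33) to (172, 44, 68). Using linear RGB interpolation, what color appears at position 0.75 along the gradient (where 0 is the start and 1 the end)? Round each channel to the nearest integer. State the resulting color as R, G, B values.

(142, 77, 59)

R = 51 + 0.75 × (172 − 51) = 51 + 0.75 × 121 = 141.75 → 142
G = 175 + 0.75 × (44 − 175) = 175 + 0.75 × -131 = 76.75 → 77
B = 33 + 0.75 × (68 − 33) = 33 + 0.75 × 35 = 59.25 → 59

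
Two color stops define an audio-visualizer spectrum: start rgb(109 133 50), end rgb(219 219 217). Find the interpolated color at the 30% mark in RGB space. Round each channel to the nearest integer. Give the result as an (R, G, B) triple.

(142, 159, 100)

30% corresponds to t = 0.3.
R = 109 + 0.3 × (219 − 109) = 109 + 0.3 × 110 = 142 → 142
G = 133 + 0.3 × (219 − 133) = 133 + 0.3 × 86 = 158.8 → 159
B = 50 + 0.3 × (217 − 50) = 50 + 0.3 × 167 = 100.1 → 100
So the blended color is (142, 159, 100), about #8e9f64.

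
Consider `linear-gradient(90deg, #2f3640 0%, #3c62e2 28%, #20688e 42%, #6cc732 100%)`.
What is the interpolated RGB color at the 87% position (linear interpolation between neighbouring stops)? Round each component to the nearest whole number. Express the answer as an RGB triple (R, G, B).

87% lies between the 42% and 100% stops, so the local fraction is t = (87 − 42)/(100 − 42) = 45/58 ≈ 0.7759.
#20688e → (32, 104, 142); #6cc732 → (108, 199, 50).
R = 32 + 0.7759 × (108 − 32) = 90.968 → 91
G = 104 + 0.7759 × (199 − 104) = 177.71 → 178
B = 142 + 0.7759 × (50 − 142) = 70.617 → 71

(91, 178, 71)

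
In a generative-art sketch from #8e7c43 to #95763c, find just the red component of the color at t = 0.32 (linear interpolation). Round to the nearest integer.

R₁ = 142 (from #8e7c43), R₂ = 149 (from #95763c).
R = 142 + 0.32 × (149 − 142) = 144.24 → 144

144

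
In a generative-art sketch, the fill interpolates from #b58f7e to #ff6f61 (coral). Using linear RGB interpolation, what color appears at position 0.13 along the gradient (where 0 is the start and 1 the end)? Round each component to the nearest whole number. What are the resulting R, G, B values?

#b58f7e → (181, 143, 126); #ff6f61 → (255, 111, 97).
R = 181 + 0.13 × (255 − 181) = 181 + 0.13 × 74 = 190.62 → 191
G = 143 + 0.13 × (111 − 143) = 143 + 0.13 × -32 = 138.84 → 139
B = 126 + 0.13 × (97 − 126) = 126 + 0.13 × -29 = 122.23 → 122
So the blended color is (191, 139, 122), about #bf8b7a.

(191, 139, 122)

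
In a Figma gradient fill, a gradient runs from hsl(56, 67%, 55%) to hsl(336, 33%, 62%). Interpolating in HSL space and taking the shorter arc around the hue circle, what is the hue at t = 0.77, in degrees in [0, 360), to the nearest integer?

354

Hue: 336 − 56 = 280°, but |280| > 180 so the shorter arc goes the other way: Δh = 280 − 360 = -80°.
H = 56 + 0.77 × (-80) = -5.6 → -6 → -6 mod 360 = 354°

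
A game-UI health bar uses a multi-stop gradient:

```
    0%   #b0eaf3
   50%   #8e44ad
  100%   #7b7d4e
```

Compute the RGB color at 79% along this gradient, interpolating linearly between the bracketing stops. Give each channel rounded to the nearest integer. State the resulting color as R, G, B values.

79% lies between the 50% and 100% stops, so the local fraction is t = (79 − 50)/(100 − 50) = 29/50 ≈ 0.58.
#8e44ad → (142, 68, 173); #7b7d4e → (123, 125, 78).
R = 142 + 0.58 × (123 − 142) = 130.98 → 131
G = 68 + 0.58 × (125 − 68) = 101.06 → 101
B = 173 + 0.58 × (78 − 173) = 117.9 → 118

(131, 101, 118)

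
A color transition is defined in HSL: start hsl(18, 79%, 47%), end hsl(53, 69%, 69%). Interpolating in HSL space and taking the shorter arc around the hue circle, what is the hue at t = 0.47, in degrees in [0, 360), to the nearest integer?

Hue arc: Δh = 53 − 18 = 35° (|Δh| ≤ 180, already the shorter path).
H = 18 + 0.47 × (35) = 34.45 → 34°

34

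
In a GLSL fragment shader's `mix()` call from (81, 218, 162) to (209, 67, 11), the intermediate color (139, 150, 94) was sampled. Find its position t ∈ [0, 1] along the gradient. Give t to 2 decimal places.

Invert the lerp on the G channel (largest span, 151): t = (150 − 218) / (67 − 218) = -68/-151 = 0.45033.
Check on R: (139 − 81)/(209 − 81) = 0.4531 ✓

0.45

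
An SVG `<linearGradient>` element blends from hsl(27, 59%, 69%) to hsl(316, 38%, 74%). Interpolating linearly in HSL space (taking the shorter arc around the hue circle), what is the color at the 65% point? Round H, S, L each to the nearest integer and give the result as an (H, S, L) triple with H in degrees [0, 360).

(341, 45, 72)

Hue: 316 − 27 = 289°, but |289| > 180 so the shorter arc goes the other way: Δh = 289 − 360 = -71°.
H = 27 + 0.65 × (-71) = -19.15 → -19 → -19 mod 360 = 341°
S = 59 + 0.65 × (38 − 59) = 45.35 → 45%
L = 69 + 0.65 × (74 − 69) = 72.25 → 72%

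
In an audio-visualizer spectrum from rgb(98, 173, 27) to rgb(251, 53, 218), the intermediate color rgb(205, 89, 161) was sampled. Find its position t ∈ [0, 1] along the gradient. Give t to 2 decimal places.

Invert the lerp on the B channel (largest span, 191): t = (161 − 27) / (218 − 27) = 134/191 = 0.70157.
Check on R: (205 − 98)/(251 − 98) = 0.6993 ✓

0.70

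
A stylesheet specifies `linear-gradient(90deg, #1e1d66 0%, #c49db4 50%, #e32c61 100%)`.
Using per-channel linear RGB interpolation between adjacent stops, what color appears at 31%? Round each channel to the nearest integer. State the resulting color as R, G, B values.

31% lies between the 0% and 50% stops, so the local fraction is t = (31 − 0)/(50 − 0) = 31/50 ≈ 0.62.
#1e1d66 → (30, 29, 102); #c49db4 → (196, 157, 180).
R = 30 + 0.62 × (196 − 30) = 132.92 → 133
G = 29 + 0.62 × (157 − 29) = 108.36 → 108
B = 102 + 0.62 × (180 − 102) = 150.36 → 150

(133, 108, 150)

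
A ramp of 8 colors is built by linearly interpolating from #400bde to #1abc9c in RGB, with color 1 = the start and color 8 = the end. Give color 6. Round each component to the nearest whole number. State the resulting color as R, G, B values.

With 8 swatches and endpoints inclusive, swatch 6 sits at t = (6 − 1)/(8 − 1) = 5/7 ≈ 0.7143.
#400bde → (64, 11, 222); #1abc9c → (26, 188, 156).
R = 64 + 0.7143 × (26 − 64) = 36.857 → 37
G = 11 + 0.7143 × (188 − 11) = 137.431 → 137
B = 222 + 0.7143 × (156 − 222) = 174.856 → 175

(37, 137, 175)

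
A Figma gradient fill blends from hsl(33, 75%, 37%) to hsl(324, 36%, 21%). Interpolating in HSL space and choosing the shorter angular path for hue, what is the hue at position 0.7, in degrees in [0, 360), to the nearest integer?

Hue: 324 − 33 = 291°, but |291| > 180 so the shorter arc goes the other way: Δh = 291 − 360 = -69°.
H = 33 + 0.7 × (-69) = -15.3 → -15 → -15 mod 360 = 345°

345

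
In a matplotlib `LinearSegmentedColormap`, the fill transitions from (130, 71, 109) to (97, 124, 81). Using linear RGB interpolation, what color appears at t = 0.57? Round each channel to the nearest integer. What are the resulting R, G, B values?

(111, 101, 93)

R = 130 + 0.57 × (97 − 130) = 130 + 0.57 × -33 = 111.19 → 111
G = 71 + 0.57 × (124 − 71) = 71 + 0.57 × 53 = 101.21 → 101
B = 109 + 0.57 × (81 − 109) = 109 + 0.57 × -28 = 93.04 → 93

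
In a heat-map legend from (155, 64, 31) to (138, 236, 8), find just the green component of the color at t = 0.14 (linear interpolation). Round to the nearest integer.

G = 64 + 0.14 × (236 − 64) = 88.08 → 88

88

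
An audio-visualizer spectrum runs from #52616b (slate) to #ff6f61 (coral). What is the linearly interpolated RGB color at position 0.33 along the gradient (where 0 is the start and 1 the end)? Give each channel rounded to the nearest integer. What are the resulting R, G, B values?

(139, 102, 104)

#52616b → (82, 97, 107); #ff6f61 → (255, 111, 97).
R = 82 + 0.33 × (255 − 82) = 82 + 0.33 × 173 = 139.09 → 139
G = 97 + 0.33 × (111 − 97) = 97 + 0.33 × 14 = 101.62 → 102
B = 107 + 0.33 × (97 − 107) = 107 + 0.33 × -10 = 103.7 → 104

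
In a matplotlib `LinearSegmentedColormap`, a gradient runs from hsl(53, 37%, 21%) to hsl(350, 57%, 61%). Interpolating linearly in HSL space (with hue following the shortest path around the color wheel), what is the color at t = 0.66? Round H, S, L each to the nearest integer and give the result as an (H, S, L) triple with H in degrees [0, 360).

Hue: 350 − 53 = 297°, but |297| > 180 so the shorter arc goes the other way: Δh = 297 − 360 = -63°.
H = 53 + 0.66 × (-63) = 11.42 → 11°
S = 37 + 0.66 × (57 − 37) = 50.2 → 50%
L = 21 + 0.66 × (61 − 21) = 47.4 → 47%

(11, 50, 47)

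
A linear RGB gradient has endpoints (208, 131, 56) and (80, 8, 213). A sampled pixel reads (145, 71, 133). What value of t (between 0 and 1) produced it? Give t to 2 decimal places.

Invert the lerp on the B channel (largest span, 157): t = (133 − 56) / (213 − 56) = 77/157 = 0.49045.
Check on R: (145 − 208)/(80 − 208) = 0.4922 ✓

0.49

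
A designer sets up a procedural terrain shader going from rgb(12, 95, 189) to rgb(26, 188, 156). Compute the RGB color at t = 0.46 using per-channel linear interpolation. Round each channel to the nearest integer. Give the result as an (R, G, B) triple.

R = 12 + 0.46 × (26 − 12) = 12 + 0.46 × 14 = 18.44 → 18
G = 95 + 0.46 × (188 − 95) = 95 + 0.46 × 93 = 137.78 → 138
B = 189 + 0.46 × (156 − 189) = 189 + 0.46 × -33 = 173.82 → 174

(18, 138, 174)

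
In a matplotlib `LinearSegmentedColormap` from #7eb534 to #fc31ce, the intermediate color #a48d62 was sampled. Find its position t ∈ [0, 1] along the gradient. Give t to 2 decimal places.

Invert the lerp on the B channel (largest span, 154): t = (98 − 52) / (206 − 52) = 46/154 = 0.2987.
Check on R: (164 − 126)/(252 − 126) = 0.3016 ✓

0.30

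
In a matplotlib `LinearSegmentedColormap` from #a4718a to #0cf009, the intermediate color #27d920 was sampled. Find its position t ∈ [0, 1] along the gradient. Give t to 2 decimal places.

Invert the lerp on the R channel (largest span, 152): t = (39 − 164) / (12 − 164) = -125/-152 = 0.82237.
Check on G: (217 − 113)/(240 − 113) = 0.8189 ✓

0.82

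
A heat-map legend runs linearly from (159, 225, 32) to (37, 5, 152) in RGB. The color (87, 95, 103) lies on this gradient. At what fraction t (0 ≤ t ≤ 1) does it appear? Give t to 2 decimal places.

0.59

Invert the lerp on the G channel (largest span, 220): t = (95 − 225) / (5 − 225) = -130/-220 = 0.59091.
Check on R: (87 − 159)/(37 − 159) = 0.5902 ✓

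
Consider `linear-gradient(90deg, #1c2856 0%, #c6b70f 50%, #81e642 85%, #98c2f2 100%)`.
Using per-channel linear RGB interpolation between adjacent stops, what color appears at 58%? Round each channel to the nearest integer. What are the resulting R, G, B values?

(182, 194, 27)

58% lies between the 50% and 85% stops, so the local fraction is t = (58 − 50)/(85 − 50) = 8/35 ≈ 0.2286.
#c6b70f → (198, 183, 15); #81e642 → (129, 230, 66).
R = 198 + 0.2286 × (129 − 198) = 182.227 → 182
G = 183 + 0.2286 × (230 − 183) = 193.744 → 194
B = 15 + 0.2286 × (66 − 15) = 26.659 → 27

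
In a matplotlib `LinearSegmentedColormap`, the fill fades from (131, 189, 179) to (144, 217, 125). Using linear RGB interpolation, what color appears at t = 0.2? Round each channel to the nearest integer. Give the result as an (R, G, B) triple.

R = 131 + 0.2 × (144 − 131) = 131 + 0.2 × 13 = 133.6 → 134
G = 189 + 0.2 × (217 − 189) = 189 + 0.2 × 28 = 194.6 → 195
B = 179 + 0.2 × (125 − 179) = 179 + 0.2 × -54 = 168.2 → 168
So the blended color is (134, 195, 168), about #86c3a8.

(134, 195, 168)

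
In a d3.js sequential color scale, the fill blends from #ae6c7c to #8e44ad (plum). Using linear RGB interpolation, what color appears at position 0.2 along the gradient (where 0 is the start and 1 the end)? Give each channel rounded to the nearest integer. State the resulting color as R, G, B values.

#ae6c7c → (174, 108, 124); #8e44ad → (142, 68, 173).
R = 174 + 0.2 × (142 − 174) = 174 + 0.2 × -32 = 167.6 → 168
G = 108 + 0.2 × (68 − 108) = 108 + 0.2 × -40 = 100 → 100
B = 124 + 0.2 × (173 − 124) = 124 + 0.2 × 49 = 133.8 → 134

(168, 100, 134)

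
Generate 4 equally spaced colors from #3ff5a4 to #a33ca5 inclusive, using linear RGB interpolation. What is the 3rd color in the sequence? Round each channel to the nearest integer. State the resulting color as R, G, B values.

With 4 swatches and endpoints inclusive, swatch 3 sits at t = (3 − 1)/(4 − 1) = 2/3 ≈ 0.6667.
#3ff5a4 → (63, 245, 164); #a33ca5 → (163, 60, 165).
R = 63 + 0.6667 × (163 − 63) = 129.67 → 130
G = 245 + 0.6667 × (60 − 245) = 121.661 → 122
B = 164 + 0.6667 × (165 − 164) = 164.667 → 165

(130, 122, 165)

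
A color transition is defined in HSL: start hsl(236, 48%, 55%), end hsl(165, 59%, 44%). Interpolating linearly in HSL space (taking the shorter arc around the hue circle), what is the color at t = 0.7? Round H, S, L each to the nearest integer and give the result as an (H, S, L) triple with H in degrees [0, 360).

(186, 56, 47)

Hue arc: Δh = 165 − 236 = -71° (|Δh| ≤ 180, already the shorter path).
H = 236 + 0.7 × (-71) = 186.3 → 186°
S = 48 + 0.7 × (59 − 48) = 55.7 → 56%
L = 55 + 0.7 × (44 − 55) = 47.3 → 47%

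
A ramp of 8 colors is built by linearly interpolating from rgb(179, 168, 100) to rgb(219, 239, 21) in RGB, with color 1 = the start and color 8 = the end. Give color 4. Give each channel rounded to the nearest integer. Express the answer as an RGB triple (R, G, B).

With 8 swatches and endpoints inclusive, swatch 4 sits at t = (4 − 1)/(8 − 1) = 3/7 ≈ 0.4286.
R = 179 + 0.4286 × (219 − 179) = 196.144 → 196
G = 168 + 0.4286 × (239 − 168) = 198.431 → 198
B = 100 + 0.4286 × (21 − 100) = 66.141 → 66

(196, 198, 66)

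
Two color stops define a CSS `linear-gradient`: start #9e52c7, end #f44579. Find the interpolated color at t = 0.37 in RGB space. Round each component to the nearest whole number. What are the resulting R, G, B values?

#9e52c7 → (158, 82, 199); #f44579 → (244, 69, 121).
R = 158 + 0.37 × (244 − 158) = 158 + 0.37 × 86 = 189.82 → 190
G = 82 + 0.37 × (69 − 82) = 82 + 0.37 × -13 = 77.19 → 77
B = 199 + 0.37 × (121 − 199) = 199 + 0.37 × -78 = 170.14 → 170

(190, 77, 170)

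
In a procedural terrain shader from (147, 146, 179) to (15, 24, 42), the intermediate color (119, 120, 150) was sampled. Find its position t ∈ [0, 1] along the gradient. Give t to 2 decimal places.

Invert the lerp on the B channel (largest span, 137): t = (150 − 179) / (42 − 179) = -29/-137 = 0.21168.
Check on R: (119 − 147)/(15 − 147) = 0.2121 ✓

0.21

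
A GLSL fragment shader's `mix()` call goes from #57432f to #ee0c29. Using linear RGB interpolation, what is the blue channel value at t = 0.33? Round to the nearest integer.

B₁ = 47 (from #57432f), B₂ = 41 (from #ee0c29).
B = 47 + 0.33 × (41 − 47) = 45.02 → 45

45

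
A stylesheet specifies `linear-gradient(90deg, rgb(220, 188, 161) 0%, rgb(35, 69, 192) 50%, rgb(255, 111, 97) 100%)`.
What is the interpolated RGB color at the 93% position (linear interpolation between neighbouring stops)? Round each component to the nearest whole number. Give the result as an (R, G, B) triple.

(224, 105, 110)

93% lies between the 50% and 100% stops, so the local fraction is t = (93 − 50)/(100 − 50) = 43/50 ≈ 0.86.
R = 35 + 0.86 × (255 − 35) = 224.2 → 224
G = 69 + 0.86 × (111 − 69) = 105.12 → 105
B = 192 + 0.86 × (97 − 192) = 110.3 → 110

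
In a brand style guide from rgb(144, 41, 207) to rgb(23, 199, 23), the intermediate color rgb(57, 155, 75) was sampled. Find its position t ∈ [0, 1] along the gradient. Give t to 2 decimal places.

0.72

Invert the lerp on the B channel (largest span, 184): t = (75 − 207) / (23 − 207) = -132/-184 = 0.71739.
Check on R: (57 − 144)/(23 − 144) = 0.719 ✓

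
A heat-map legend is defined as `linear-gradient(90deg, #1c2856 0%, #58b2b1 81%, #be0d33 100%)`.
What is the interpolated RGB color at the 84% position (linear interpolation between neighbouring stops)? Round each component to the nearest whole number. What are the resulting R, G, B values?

(104, 152, 157)

84% lies between the 81% and 100% stops, so the local fraction is t = (84 − 81)/(100 − 81) = 3/19 ≈ 0.1579.
#58b2b1 → (88, 178, 177); #be0d33 → (190, 13, 51).
R = 88 + 0.1579 × (190 − 88) = 104.106 → 104
G = 178 + 0.1579 × (13 − 178) = 151.946 → 152
B = 177 + 0.1579 × (51 − 177) = 157.105 → 157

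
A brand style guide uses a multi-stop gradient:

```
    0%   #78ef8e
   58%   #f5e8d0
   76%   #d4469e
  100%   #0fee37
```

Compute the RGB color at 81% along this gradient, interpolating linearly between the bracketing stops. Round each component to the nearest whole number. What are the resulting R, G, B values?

(171, 105, 137)

81% lies between the 76% and 100% stops, so the local fraction is t = (81 − 76)/(100 − 76) = 5/24 ≈ 0.2083.
#d4469e → (212, 70, 158); #0fee37 → (15, 238, 55).
R = 212 + 0.2083 × (15 − 212) = 170.965 → 171
G = 70 + 0.2083 × (238 − 70) = 104.994 → 105
B = 158 + 0.2083 × (55 − 158) = 136.545 → 137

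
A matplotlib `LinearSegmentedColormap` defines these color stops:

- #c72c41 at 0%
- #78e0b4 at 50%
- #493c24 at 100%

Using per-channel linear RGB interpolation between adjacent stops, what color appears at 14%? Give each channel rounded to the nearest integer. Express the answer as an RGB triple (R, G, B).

14% lies between the 0% and 50% stops, so the local fraction is t = (14 − 0)/(50 − 0) = 14/50 ≈ 0.28.
#c72c41 → (199, 44, 65); #78e0b4 → (120, 224, 180).
R = 199 + 0.28 × (120 − 199) = 176.88 → 177
G = 44 + 0.28 × (224 − 44) = 94.4 → 94
B = 65 + 0.28 × (180 − 65) = 97.2 → 97

(177, 94, 97)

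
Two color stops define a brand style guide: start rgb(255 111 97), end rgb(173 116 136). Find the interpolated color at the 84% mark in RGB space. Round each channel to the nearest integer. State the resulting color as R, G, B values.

(186, 115, 130)

84% corresponds to t = 0.84.
R = 255 + 0.84 × (173 − 255) = 255 + 0.84 × -82 = 186.12 → 186
G = 111 + 0.84 × (116 − 111) = 111 + 0.84 × 5 = 115.2 → 115
B = 97 + 0.84 × (136 − 97) = 97 + 0.84 × 39 = 129.76 → 130
So the blended color is (186, 115, 130), about #ba7382.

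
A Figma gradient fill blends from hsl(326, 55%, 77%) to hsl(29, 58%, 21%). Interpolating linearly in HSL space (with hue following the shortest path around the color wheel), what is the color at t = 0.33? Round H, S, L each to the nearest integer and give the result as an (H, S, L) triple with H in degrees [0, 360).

Hue: 29 − 326 = -297°, but |-297| > 180 so the shorter arc goes the other way: Δh = -297 + 360 = 63°.
H = 326 + 0.33 × (63) = 346.79 → 347°
S = 55 + 0.33 × (58 − 55) = 55.99 → 56%
L = 77 + 0.33 × (21 − 77) = 58.52 → 59%

(347, 56, 59)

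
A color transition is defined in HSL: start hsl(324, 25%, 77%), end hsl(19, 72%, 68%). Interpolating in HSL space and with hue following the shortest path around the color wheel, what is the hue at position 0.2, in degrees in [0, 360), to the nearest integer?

335

Hue: 19 − 324 = -305°, but |-305| > 180 so the shorter arc goes the other way: Δh = -305 + 360 = 55°.
H = 324 + 0.2 × (55) = 335 → 335°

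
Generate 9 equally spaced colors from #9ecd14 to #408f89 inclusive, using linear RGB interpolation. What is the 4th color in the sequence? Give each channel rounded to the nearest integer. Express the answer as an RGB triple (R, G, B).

With 9 swatches and endpoints inclusive, swatch 4 sits at t = (4 − 1)/(9 − 1) = 3/8 ≈ 0.375.
#9ecd14 → (158, 205, 20); #408f89 → (64, 143, 137).
R = 158 + 0.375 × (64 − 158) = 122.75 → 123
G = 205 + 0.375 × (143 − 205) = 181.75 → 182
B = 20 + 0.375 × (137 − 20) = 63.875 → 64

(123, 182, 64)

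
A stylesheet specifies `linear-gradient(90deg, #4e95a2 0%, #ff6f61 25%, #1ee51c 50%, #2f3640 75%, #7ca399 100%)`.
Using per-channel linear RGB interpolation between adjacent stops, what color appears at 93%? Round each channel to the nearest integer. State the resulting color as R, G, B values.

93% lies between the 75% and 100% stops, so the local fraction is t = (93 − 75)/(100 − 75) = 18/25 ≈ 0.72.
#2f3640 → (47, 54, 64); #7ca399 → (124, 163, 153).
R = 47 + 0.72 × (124 − 47) = 102.44 → 102
G = 54 + 0.72 × (163 − 54) = 132.48 → 132
B = 64 + 0.72 × (153 − 64) = 128.08 → 128

(102, 132, 128)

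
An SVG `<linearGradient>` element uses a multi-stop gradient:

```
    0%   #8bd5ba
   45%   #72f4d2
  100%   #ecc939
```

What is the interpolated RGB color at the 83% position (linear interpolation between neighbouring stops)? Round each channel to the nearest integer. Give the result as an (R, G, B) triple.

(198, 214, 104)

83% lies between the 45% and 100% stops, so the local fraction is t = (83 − 45)/(100 − 45) = 38/55 ≈ 0.6909.
#72f4d2 → (114, 244, 210); #ecc939 → (236, 201, 57).
R = 114 + 0.6909 × (236 − 114) = 198.29 → 198
G = 244 + 0.6909 × (201 − 244) = 214.291 → 214
B = 210 + 0.6909 × (57 − 210) = 104.292 → 104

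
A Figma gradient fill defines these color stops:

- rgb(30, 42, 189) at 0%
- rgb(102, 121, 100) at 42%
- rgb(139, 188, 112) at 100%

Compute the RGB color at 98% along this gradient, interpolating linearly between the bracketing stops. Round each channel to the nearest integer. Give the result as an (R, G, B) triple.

98% lies between the 42% and 100% stops, so the local fraction is t = (98 − 42)/(100 − 42) = 56/58 ≈ 0.9655.
R = 102 + 0.9655 × (139 − 102) = 137.724 → 138
G = 121 + 0.9655 × (188 − 121) = 185.689 → 186
B = 100 + 0.9655 × (112 − 100) = 111.586 → 112

(138, 186, 112)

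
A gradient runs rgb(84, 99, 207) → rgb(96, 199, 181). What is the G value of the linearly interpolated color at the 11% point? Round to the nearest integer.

110

G = 99 + 0.11 × (199 − 99) = 110 → 110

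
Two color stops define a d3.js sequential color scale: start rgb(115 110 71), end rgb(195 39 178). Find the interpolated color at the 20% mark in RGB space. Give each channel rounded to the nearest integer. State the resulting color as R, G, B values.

20% corresponds to t = 0.2.
R = 115 + 0.2 × (195 − 115) = 115 + 0.2 × 80 = 131 → 131
G = 110 + 0.2 × (39 − 110) = 110 + 0.2 × -71 = 95.8 → 96
B = 71 + 0.2 × (178 − 71) = 71 + 0.2 × 107 = 92.4 → 92
So the blended color is (131, 96, 92), about #83605c.

(131, 96, 92)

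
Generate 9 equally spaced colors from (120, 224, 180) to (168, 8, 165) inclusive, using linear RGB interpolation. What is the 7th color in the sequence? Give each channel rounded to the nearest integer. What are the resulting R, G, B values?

(156, 62, 169)

With 9 swatches and endpoints inclusive, swatch 7 sits at t = (7 − 1)/(9 − 1) = 6/8 ≈ 0.75.
R = 120 + 0.75 × (168 − 120) = 156 → 156
G = 224 + 0.75 × (8 − 224) = 62 → 62
B = 180 + 0.75 × (165 − 180) = 168.75 → 169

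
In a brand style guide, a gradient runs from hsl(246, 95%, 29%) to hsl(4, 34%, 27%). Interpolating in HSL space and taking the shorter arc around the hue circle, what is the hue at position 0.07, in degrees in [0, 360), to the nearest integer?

254

Hue: 4 − 246 = -242°, but |-242| > 180 so the shorter arc goes the other way: Δh = -242 + 360 = 118°.
H = 246 + 0.07 × (118) = 254.26 → 254°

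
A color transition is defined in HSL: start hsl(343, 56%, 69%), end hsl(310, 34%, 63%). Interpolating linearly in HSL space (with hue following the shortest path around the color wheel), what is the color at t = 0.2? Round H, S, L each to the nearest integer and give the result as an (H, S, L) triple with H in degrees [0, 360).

(336, 52, 68)

Hue arc: Δh = 310 − 343 = -33° (|Δh| ≤ 180, already the shorter path).
H = 343 + 0.2 × (-33) = 336.4 → 336°
S = 56 + 0.2 × (34 − 56) = 51.6 → 52%
L = 69 + 0.2 × (63 − 69) = 67.8 → 68%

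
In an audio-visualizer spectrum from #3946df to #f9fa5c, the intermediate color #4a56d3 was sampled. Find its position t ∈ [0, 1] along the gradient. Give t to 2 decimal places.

0.09

Invert the lerp on the R channel (largest span, 192): t = (74 − 57) / (249 − 57) = 17/192 = 0.088542.
Check on G: (86 − 70)/(250 − 70) = 0.08889 ✓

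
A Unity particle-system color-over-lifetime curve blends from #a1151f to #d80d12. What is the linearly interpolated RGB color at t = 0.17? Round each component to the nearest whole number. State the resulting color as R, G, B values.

(170, 20, 29)

#a1151f → (161, 21, 31); #d80d12 → (216, 13, 18).
R = 161 + 0.17 × (216 − 161) = 161 + 0.17 × 55 = 170.35 → 170
G = 21 + 0.17 × (13 − 21) = 21 + 0.17 × -8 = 19.64 → 20
B = 31 + 0.17 × (18 − 31) = 31 + 0.17 × -13 = 28.79 → 29
So the blended color is (170, 20, 29), about #aa141d.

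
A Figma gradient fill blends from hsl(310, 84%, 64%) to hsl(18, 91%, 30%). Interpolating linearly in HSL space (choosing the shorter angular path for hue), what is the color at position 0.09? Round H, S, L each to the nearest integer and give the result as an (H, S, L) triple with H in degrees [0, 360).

Hue: 18 − 310 = -292°, but |-292| > 180 so the shorter arc goes the other way: Δh = -292 + 360 = 68°.
H = 310 + 0.09 × (68) = 316.12 → 316°
S = 84 + 0.09 × (91 − 84) = 84.63 → 85%
L = 64 + 0.09 × (30 − 64) = 60.94 → 61%

(316, 85, 61)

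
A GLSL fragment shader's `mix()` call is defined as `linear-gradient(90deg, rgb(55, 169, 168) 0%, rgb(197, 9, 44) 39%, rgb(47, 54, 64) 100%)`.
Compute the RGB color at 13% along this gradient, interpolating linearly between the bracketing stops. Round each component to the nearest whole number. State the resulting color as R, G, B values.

(102, 116, 127)

13% lies between the 0% and 39% stops, so the local fraction is t = (13 − 0)/(39 − 0) = 13/39 ≈ 0.3333.
R = 55 + 0.3333 × (197 − 55) = 102.329 → 102
G = 169 + 0.3333 × (9 − 169) = 115.672 → 116
B = 168 + 0.3333 × (44 − 168) = 126.671 → 127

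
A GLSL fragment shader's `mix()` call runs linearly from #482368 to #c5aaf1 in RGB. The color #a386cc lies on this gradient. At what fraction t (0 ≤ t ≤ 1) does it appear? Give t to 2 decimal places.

Invert the lerp on the B channel (largest span, 137): t = (204 − 104) / (241 − 104) = 100/137 = 0.72993.
Check on R: (163 − 72)/(197 − 72) = 0.728 ✓

0.73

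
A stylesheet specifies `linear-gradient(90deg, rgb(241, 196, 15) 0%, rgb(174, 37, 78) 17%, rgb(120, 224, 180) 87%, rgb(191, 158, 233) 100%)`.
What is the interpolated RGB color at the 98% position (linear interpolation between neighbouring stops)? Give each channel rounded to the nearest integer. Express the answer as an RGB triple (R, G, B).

(180, 168, 225)

98% lies between the 87% and 100% stops, so the local fraction is t = (98 − 87)/(100 − 87) = 11/13 ≈ 0.8462.
R = 120 + 0.8462 × (191 − 120) = 180.08 → 180
G = 224 + 0.8462 × (158 − 224) = 168.151 → 168
B = 180 + 0.8462 × (233 − 180) = 224.849 → 225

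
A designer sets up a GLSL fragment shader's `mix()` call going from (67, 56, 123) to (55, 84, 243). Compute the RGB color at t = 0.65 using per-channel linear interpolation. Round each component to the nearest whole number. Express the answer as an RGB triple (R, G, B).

(59, 74, 201)

R = 67 + 0.65 × (55 − 67) = 67 + 0.65 × -12 = 59.2 → 59
G = 56 + 0.65 × (84 − 56) = 56 + 0.65 × 28 = 74.2 → 74
B = 123 + 0.65 × (243 − 123) = 123 + 0.65 × 120 = 201 → 201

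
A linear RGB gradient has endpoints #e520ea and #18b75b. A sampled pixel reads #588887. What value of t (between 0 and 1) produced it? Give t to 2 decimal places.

Invert the lerp on the R channel (largest span, 205): t = (88 − 229) / (24 − 229) = -141/-205 = 0.6878.
Check on G: (136 − 32)/(183 − 32) = 0.6887 ✓

0.69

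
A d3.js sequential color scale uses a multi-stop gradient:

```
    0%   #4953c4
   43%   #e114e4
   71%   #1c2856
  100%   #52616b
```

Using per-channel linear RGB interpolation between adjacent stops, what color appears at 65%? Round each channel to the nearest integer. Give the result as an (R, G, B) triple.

(70, 36, 116)

65% lies between the 43% and 71% stops, so the local fraction is t = (65 − 43)/(71 − 43) = 22/28 ≈ 0.7857.
#e114e4 → (225, 20, 228); #1c2856 → (28, 40, 86).
R = 225 + 0.7857 × (28 − 225) = 70.217 → 70
G = 20 + 0.7857 × (40 − 20) = 35.714 → 36
B = 228 + 0.7857 × (86 − 228) = 116.431 → 116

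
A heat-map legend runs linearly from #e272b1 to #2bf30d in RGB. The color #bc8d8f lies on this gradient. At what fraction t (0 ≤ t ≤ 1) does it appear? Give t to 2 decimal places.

Invert the lerp on the R channel (largest span, 183): t = (188 − 226) / (43 − 226) = -38/-183 = 0.20765.
Check on G: (141 − 114)/(243 − 114) = 0.2093 ✓

0.21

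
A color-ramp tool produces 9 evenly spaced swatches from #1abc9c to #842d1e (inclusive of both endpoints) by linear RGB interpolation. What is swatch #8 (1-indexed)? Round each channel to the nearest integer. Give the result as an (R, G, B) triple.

(119, 63, 46)

With 9 swatches and endpoints inclusive, swatch 8 sits at t = (8 − 1)/(9 − 1) = 7/8 ≈ 0.875.
#1abc9c → (26, 188, 156); #842d1e → (132, 45, 30).
R = 26 + 0.875 × (132 − 26) = 118.75 → 119
G = 188 + 0.875 × (45 − 188) = 62.875 → 63
B = 156 + 0.875 × (30 − 156) = 45.75 → 46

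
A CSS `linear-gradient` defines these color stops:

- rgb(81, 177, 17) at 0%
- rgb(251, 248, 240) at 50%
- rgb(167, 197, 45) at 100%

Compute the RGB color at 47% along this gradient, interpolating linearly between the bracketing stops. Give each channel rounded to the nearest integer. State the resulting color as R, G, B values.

47% lies between the 0% and 50% stops, so the local fraction is t = (47 − 0)/(50 − 0) = 47/50 ≈ 0.94.
R = 81 + 0.94 × (251 − 81) = 240.8 → 241
G = 177 + 0.94 × (248 − 177) = 243.74 → 244
B = 17 + 0.94 × (240 − 17) = 226.62 → 227

(241, 244, 227)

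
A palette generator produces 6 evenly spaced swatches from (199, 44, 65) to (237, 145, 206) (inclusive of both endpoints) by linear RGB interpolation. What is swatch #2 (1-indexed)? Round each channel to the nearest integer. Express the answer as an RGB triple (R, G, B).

(207, 64, 93)

With 6 swatches and endpoints inclusive, swatch 2 sits at t = (2 − 1)/(6 − 1) = 1/5 ≈ 0.2.
R = 199 + 0.2 × (237 − 199) = 206.6 → 207
G = 44 + 0.2 × (145 − 44) = 64.2 → 64
B = 65 + 0.2 × (206 − 65) = 93.2 → 93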